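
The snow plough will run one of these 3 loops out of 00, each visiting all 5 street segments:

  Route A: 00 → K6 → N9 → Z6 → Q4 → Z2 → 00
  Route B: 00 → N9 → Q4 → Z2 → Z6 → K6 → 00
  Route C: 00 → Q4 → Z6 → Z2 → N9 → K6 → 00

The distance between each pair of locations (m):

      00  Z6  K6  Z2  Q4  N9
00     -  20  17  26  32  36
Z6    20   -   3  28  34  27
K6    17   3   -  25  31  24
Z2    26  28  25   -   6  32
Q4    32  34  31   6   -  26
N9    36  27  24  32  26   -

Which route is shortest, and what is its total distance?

116 m — Route B is the shortest.

Route A: 17 + 24 + 27 + 34 + 6 + 26 = 134
Route B: 36 + 26 + 6 + 28 + 3 + 17 = 116
Route C: 32 + 34 + 28 + 32 + 24 + 17 = 167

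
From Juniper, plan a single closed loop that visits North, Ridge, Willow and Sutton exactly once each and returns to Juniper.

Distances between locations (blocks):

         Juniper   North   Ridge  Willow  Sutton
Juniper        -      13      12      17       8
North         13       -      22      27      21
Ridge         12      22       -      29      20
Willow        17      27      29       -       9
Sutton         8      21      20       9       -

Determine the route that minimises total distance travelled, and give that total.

78 blocks — the shortest possible round trip.

There are 12 distinct closed tours to check (reversals are equivalent).
Juniper→North→Ridge→Willow→Sutton→Juniper: 13+22+29+9+8 = 81
Juniper→North→Ridge→Sutton→Willow→Juniper: 13+22+20+9+17 = 81
Juniper→North→Willow→Ridge→Sutton→Juniper: 13+27+29+20+8 = 97
Juniper→North→Willow→Sutton→Ridge→Juniper: 13+27+9+20+12 = 81
Juniper→North→Sutton→Ridge→Willow→Juniper: 13+21+20+29+17 = 100
Juniper→North→Sutton→Willow→Ridge→Juniper: 13+21+9+29+12 = 84
Juniper→Ridge→North→Willow→Sutton→Juniper: 12+22+27+9+8 = 78
Juniper→Ridge→North→Sutton→Willow→Juniper: 12+22+21+9+17 = 81
Juniper→Ridge→Willow→North→Sutton→Juniper: 12+29+27+21+8 = 97
Juniper→Ridge→Sutton→North→Willow→Juniper: 12+20+21+27+17 = 97
Juniper→Willow→North→Ridge→Sutton→Juniper: 17+27+22+20+8 = 94
Juniper→Willow→Ridge→North→Sutton→Juniper: 17+29+22+21+8 = 97
The minimum is 78.
One optimal route: Juniper → Ridge → North → Willow → Sutton → Juniper (or its reverse).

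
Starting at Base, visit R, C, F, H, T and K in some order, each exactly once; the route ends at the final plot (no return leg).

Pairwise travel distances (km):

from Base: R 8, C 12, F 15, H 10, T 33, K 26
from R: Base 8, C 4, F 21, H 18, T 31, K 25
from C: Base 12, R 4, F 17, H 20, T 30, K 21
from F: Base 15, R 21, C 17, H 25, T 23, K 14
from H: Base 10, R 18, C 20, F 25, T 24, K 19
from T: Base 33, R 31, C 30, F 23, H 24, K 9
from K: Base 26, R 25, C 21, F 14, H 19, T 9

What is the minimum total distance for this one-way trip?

Minimum one-way distance = 72 km.

There are 6! = 720 possible orderings.
Base→R→C→F→H→T→K: 8+4+17+25+24+9 = 87
Base→R→C→F→H→K→T: 8+4+17+25+19+9 = 82
Base→R→C→F→T→H→K: 8+4+17+23+24+19 = 95
Base→R→C→F→T→K→H: 8+4+17+23+9+19 = 80
Base→R→C→F→K→H→T: 8+4+17+14+19+24 = 86
Base→R→C→F→K→T→H: 8+4+17+14+9+24 = 76
Base→R→C→H→F→T→K: 8+4+20+25+23+9 = 89
Base→R→C→H→F→K→T: 8+4+20+25+14+9 = 80
… (712 more)
Base→H→R→C→F→K→T: 10+18+4+17+14+9 = 72  ← best
The minimum is 72.
One shortest path: Base → H → R → C → F → K → T.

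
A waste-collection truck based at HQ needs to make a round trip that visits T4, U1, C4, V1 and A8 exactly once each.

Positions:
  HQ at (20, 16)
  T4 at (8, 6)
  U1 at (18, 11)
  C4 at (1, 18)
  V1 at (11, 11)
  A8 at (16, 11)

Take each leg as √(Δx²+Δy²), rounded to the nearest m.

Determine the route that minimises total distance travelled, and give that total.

Minimum total distance: 51 m.

There are 60 distinct closed tours to check (reversals are equivalent).
HQ → T4 → U1 → C4 → V1 → A8 → HQ: 16+11+18+12+5+6 = 68
HQ → T4 → U1 → C4 → A8 → V1 → HQ: 16+11+18+17+5+10 = 77
HQ → T4 → U1 → V1 → C4 → A8 → HQ: 16+11+7+12+17+6 = 69
HQ → T4 → U1 → V1 → A8 → C4 → HQ: 16+11+7+5+17+19 = 75
HQ → T4 → U1 → A8 → C4 → V1 → HQ: 16+11+2+17+12+10 = 68
HQ → T4 → U1 → A8 → V1 → C4 → HQ: 16+11+2+5+12+19 = 65
HQ → T4 → C4 → U1 → V1 → A8 → HQ: 16+14+18+7+5+6 = 66
HQ → T4 → C4 → U1 → A8 → V1 → HQ: 16+14+18+2+5+10 = 65
HQ → T4 → C4 → V1 → U1 → A8 → HQ: 16+14+12+7+2+6 = 57
HQ → T4 → C4 → V1 → A8 → U1 → HQ: 16+14+12+5+2+5 = 54
HQ → T4 → C4 → A8 → U1 → V1 → HQ: 16+14+17+2+7+10 = 66
HQ → T4 → C4 → A8 → V1 → U1 → HQ: 16+14+17+5+7+5 = 64
HQ → T4 → V1 → U1 → C4 → A8 → HQ: 16+6+7+18+17+6 = 70
HQ → T4 → V1 → U1 → A8 → C4 → HQ: 16+6+7+2+17+19 = 67
… (46 more)
HQ → U1 → A8 → V1 → T4 → C4 → HQ: 5+2+5+6+14+19 = 51  ← best
The minimum is 51.
One optimal route: HQ → U1 → A8 → V1 → T4 → C4 → HQ (or its reverse).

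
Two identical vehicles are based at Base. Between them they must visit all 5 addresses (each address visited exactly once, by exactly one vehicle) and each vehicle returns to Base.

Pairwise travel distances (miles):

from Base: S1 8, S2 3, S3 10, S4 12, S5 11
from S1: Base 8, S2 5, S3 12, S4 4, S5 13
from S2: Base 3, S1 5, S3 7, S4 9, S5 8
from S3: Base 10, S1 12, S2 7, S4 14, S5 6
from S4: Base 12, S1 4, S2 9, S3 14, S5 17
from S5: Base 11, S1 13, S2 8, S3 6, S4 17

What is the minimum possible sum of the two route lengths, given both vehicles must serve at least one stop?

Minimum combined distance: 49 miles.

There are 2^4 − 1 = 15 ways to divide the 5 stops into two non-empty groups. For each, the best each vehicle can do is its own shortest tour through its group:
  {S1} + {S2, S3, S4, S5}: 16 + 43 = 59
  {S2} + {S1, S3, S4, S5}: 6 + 43 = 49
  {S1, S2} + {S3, S4, S5}: 16 + 43 = 59
  {S3} + {S1, S2, S4, S5}: 20 + 40 = 60
  {S1, S3} + {S2, S4, S5}: 30 + 40 = 70
  {S2, S3} + {S1, S4, S5}: 20 + 40 = 60
  … (15 splits in total)
Best: vehicle 1 Base → S2 → Base = 6; vehicle 2 Base → S1 → S4 → S3 → S5 → Base = 43; combined 49.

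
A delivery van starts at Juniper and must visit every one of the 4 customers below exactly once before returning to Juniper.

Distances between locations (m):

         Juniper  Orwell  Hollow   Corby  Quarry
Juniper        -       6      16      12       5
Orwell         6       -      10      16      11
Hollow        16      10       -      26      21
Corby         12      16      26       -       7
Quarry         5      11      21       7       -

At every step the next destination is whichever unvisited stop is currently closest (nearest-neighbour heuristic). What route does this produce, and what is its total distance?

At Juniper the remaining stops are Quarry 5, Orwell 6, Corby 12, Hollow 16; go to Quarry.
At Quarry the remaining stops are Corby 7, Orwell 11, Hollow 21; go to Corby.
At Corby the remaining stops are Orwell 16, Hollow 26; go to Orwell.
At Orwell the remaining stops are Hollow 10; go to Hollow.
Return Hollow→Juniper: 16.
Total = 5 + 7 + 16 + 10 + 16 = 54.

54 m along Juniper → Quarry → Corby → Orwell → Hollow → Juniper.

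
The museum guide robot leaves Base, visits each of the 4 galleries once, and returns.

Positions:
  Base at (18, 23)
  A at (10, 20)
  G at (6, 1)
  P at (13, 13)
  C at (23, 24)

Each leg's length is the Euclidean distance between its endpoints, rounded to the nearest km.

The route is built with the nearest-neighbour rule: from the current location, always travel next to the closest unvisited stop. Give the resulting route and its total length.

Total distance 66 km via the nearest-neighbour route Base → C → A → P → G → Base.

At Base the remaining stops are C 5, A 9, P 11, G 25; go to C.
At C the remaining stops are A 14, P 15, G 29; go to A.
At A the remaining stops are P 8, G 19; go to P.
At P the remaining stops are G 14; go to G.
Return G→Base: 25.
Total = 5 + 14 + 8 + 14 + 25 = 66.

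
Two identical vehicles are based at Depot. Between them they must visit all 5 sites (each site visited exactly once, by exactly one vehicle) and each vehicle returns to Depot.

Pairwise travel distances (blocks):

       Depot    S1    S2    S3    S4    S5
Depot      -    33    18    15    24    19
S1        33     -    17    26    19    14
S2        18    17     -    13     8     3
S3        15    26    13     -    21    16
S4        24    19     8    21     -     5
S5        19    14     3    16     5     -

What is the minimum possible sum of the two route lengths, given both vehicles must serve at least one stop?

There are 2^4 − 1 = 15 ways to divide the 5 stops into two non-empty groups. For each, the best each vehicle can do is its own shortest tour through its group:
  {S1} + {S2, S3, S4, S5}: 66 + 60 = 126
  {S2} + {S1, S3, S4, S5}: 36 + 84 = 120
  {S1, S2} + {S3, S4, S5}: 68 + 60 = 128
  {S3} + {S1, S2, S4, S5}: 30 + 78 = 108
  {S1, S3} + {S2, S4, S5}: 74 + 50 = 124
  {S2, S3} + {S1, S4, S5}: 46 + 76 = 122
  … (15 splits in total)
Best: vehicle 1 Depot → S3 → Depot = 30; vehicle 2 Depot → S1 → S4 → S5 → S2 → Depot = 78; combined 108.

Minimum combined distance: 108 blocks.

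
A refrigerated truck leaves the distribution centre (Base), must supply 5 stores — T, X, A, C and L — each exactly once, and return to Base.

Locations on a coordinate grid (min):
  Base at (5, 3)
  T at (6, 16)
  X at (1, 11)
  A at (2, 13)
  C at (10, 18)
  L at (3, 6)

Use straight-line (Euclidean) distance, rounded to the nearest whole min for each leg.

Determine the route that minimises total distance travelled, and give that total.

Minimum total distance: 36 min.

Base → T → X → A → C → L → Base: 13+7+2+9+14+4 = 49
Base → T → X → A → L → C → Base: 13+7+2+7+14+16 = 59
Base → T → X → C → A → L → Base: 13+7+11+9+7+4 = 51
Base → T → X → C → L → A → Base: 13+7+11+14+7+10 = 62
Base → T → X → L → A → C → Base: 13+7+5+7+9+16 = 57
Base → T → X → L → C → A → Base: 13+7+5+14+9+10 = 58
Base → T → A → X → C → L → Base: 13+5+2+11+14+4 = 49
Base → T → A → X → L → C → Base: 13+5+2+5+14+16 = 55
Base → T → A → C → X → L → Base: 13+5+9+11+5+4 = 47
Base → T → A → C → L → X → Base: 13+5+9+14+5+9 = 55
Base → T → A → L → X → C → Base: 13+5+7+5+11+16 = 57
Base → T → A → L → C → X → Base: 13+5+7+14+11+9 = 59
Base → T → C → X → A → L → Base: 13+4+11+2+7+4 = 41
Base → T → C → X → L → A → Base: 13+4+11+5+7+10 = 50
… (46 more)
Base → C → T → A → X → L → Base: 16+4+5+2+5+4 = 36  ← best
The minimum is 36.
One optimal route: Base → C → T → A → X → L → Base (or its reverse).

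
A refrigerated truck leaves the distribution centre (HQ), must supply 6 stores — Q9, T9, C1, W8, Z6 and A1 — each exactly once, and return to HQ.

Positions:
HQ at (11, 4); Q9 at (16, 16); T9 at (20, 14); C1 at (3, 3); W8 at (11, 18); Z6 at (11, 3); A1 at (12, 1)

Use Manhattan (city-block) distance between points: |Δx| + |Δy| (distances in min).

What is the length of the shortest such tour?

There are 360 distinct closed tours to check (reversals are equivalent).
HQ → Q9 → T9 → C1 → W8 → Z6 → A1 → HQ: 17+6+28+23+15+3+4 = 96
HQ → Q9 → T9 → C1 → W8 → A1 → Z6 → HQ: 17+6+28+23+18+3+1 = 96
HQ → Q9 → T9 → C1 → Z6 → W8 → A1 → HQ: 17+6+28+8+15+18+4 = 96
HQ → Q9 → T9 → C1 → Z6 → A1 → W8 → HQ: 17+6+28+8+3+18+14 = 94
HQ → Q9 → T9 → C1 → A1 → W8 → Z6 → HQ: 17+6+28+11+18+15+1 = 96
HQ → Q9 → T9 → C1 → A1 → Z6 → W8 → HQ: 17+6+28+11+3+15+14 = 94
HQ → Q9 → T9 → W8 → C1 → Z6 → A1 → HQ: 17+6+13+23+8+3+4 = 74
HQ → Q9 → T9 → W8 → C1 → A1 → Z6 → HQ: 17+6+13+23+11+3+1 = 74
… (352 more)
HQ → C1 → Z6 → A1 → T9 → Q9 → W8 → HQ: 9+8+3+21+6+7+14 = 68  ← best
The minimum is 68.
One optimal route: HQ → C1 → Z6 → A1 → T9 → Q9 → W8 → HQ (or its reverse).

Shortest round trip = 68 min.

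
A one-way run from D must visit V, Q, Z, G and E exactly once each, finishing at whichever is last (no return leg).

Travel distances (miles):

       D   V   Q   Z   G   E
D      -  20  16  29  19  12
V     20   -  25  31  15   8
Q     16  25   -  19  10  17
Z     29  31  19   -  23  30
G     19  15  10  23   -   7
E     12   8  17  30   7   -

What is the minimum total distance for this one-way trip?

There are 5! = 120 possible orderings.
D - V - Q - Z - G - E: 20+25+19+23+7 = 94
D - V - Q - Z - E - G: 20+25+19+30+7 = 101
D - V - Q - G - Z - E: 20+25+10+23+30 = 108
D - V - Q - G - E - Z: 20+25+10+7+30 = 92
D - V - Q - E - Z - G: 20+25+17+30+23 = 115
D - V - Q - E - G - Z: 20+25+17+7+23 = 92
D - V - Z - Q - G - E: 20+31+19+10+7 = 87
D - V - Z - Q - E - G: 20+31+19+17+7 = 94
D - V - Z - G - Q - E: 20+31+23+10+17 = 101
D - V - Z - G - E - Q: 20+31+23+7+17 = 98
D - V - Z - E - Q - G: 20+31+30+17+10 = 108
D - V - Z - E - G - Q: 20+31+30+7+10 = 98
D - V - G - Q - Z - E: 20+15+10+19+30 = 94
D - V - G - Q - E - Z: 20+15+10+17+30 = 92
… (106 more)
D - V - E - G - Q - Z: 20+8+7+10+19 = 64  ← best
The minimum is 64.
One shortest path: D → V → E → G → Q → Z.

Minimum one-way distance = 64 miles.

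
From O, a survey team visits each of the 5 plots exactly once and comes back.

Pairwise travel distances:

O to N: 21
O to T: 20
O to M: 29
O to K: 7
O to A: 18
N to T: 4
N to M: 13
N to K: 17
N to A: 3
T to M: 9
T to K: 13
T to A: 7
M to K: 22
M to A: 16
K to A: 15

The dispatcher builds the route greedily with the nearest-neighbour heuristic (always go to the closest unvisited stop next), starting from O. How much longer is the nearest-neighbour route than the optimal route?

The nearest-neighbour route is 9 longer than optimal.

O: K=7, A=18, T=20, N=21, M=29 ⇒ K
K: T=13, A=15, N=17, M=22 ⇒ T
T: N=4, A=7, M=9 ⇒ N
N: A=3, M=13 ⇒ A
A: M=16 ⇒ M
NN route O → K → T → N → A → M → O costs 72.
Optimal: O → K → T → M → N → A → O costs 63 (by enumerating all 60 distinct tours).
Excess = 72 − 63 = 9.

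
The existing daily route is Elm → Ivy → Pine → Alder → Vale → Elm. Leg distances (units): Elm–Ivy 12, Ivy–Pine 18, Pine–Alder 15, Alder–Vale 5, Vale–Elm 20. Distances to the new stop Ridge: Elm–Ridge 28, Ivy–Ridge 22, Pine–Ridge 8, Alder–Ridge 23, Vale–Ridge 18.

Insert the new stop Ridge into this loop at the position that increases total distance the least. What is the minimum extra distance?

Insertion cost between consecutive stops i–j is d(i,Ridge) + d(Ridge,j) − d(i,j):
  between Elm and Ivy: 28 + 22 − 12 = 38
  between Ivy and Pine: 22 + 8 − 18 = 12
  between Pine and Alder: 8 + 23 − 15 = 16
  between Alder and Vale: 23 + 18 − 5 = 36
  between Vale and Elm: 18 + 28 − 20 = 26
Cheapest insertion is between Ivy and Pine, adding 12.
New total = 70 + 12 = 82.

+12 — insert Ridge between Ivy and Pine.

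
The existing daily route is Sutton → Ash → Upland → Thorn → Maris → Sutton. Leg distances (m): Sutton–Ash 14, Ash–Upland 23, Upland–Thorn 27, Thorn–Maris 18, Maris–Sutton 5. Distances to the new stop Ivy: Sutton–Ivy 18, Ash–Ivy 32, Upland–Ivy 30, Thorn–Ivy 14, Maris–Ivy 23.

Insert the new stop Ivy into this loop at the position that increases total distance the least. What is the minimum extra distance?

Minimum extra distance: 17 m, inserting Ivy between Upland and Thorn.

Insertion cost between consecutive stops i–j is d(i,Ivy) + d(Ivy,j) − d(i,j):
  between Sutton and Ash: 18 + 32 − 14 = 36
  between Ash and Upland: 32 + 30 − 23 = 39
  between Upland and Thorn: 30 + 14 − 27 = 17
  between Thorn and Maris: 14 + 23 − 18 = 19
  between Maris and Sutton: 23 + 18 − 5 = 36
Cheapest insertion is between Upland and Thorn, adding 17.
New total = 87 + 17 = 104.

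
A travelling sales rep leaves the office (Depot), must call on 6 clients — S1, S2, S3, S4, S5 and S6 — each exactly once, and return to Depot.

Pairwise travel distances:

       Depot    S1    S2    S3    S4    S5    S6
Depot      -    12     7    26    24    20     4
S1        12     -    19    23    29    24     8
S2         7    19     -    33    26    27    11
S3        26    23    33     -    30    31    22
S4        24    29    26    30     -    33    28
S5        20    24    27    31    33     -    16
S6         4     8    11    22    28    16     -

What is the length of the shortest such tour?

With 6 stops there are 6!/2 = 360 distinct round trips (a route and its reverse cost the same).
Depot → S1 → S2 → S3 → S4 → S5 → S6 → Depot: 12+19+33+30+33+16+4 = 147
Depot → S1 → S2 → S3 → S4 → S6 → S5 → Depot: 12+19+33+30+28+16+20 = 158
Depot → S1 → S2 → S3 → S5 → S4 → S6 → Depot: 12+19+33+31+33+28+4 = 160
Depot → S1 → S2 → S3 → S5 → S6 → S4 → Depot: 12+19+33+31+16+28+24 = 163
Depot → S1 → S2 → S3 → S6 → S4 → S5 → Depot: 12+19+33+22+28+33+20 = 167
Depot → S1 → S2 → S3 → S6 → S5 → S4 → Depot: 12+19+33+22+16+33+24 = 159
Depot → S1 → S2 → S4 → S3 → S5 → S6 → Depot: 12+19+26+30+31+16+4 = 138
Depot → S1 → S2 → S4 → S3 → S6 → S5 → Depot: 12+19+26+30+22+16+20 = 145
… (352 more)
Depot → S1 → S6 → S5 → S3 → S4 → S2 → Depot: 12+8+16+31+30+26+7 = 130  ← best
The minimum is 130.
One optimal route: Depot → S1 → S6 → S5 → S3 → S4 → S2 → Depot (or its reverse).

130 — the shortest possible round trip.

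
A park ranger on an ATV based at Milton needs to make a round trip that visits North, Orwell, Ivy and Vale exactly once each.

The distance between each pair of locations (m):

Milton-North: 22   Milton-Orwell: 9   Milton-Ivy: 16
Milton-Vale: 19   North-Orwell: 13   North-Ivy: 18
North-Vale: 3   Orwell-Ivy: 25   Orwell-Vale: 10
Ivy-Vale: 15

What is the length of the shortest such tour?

Shortest round trip = 56 m.

Milton→North→Orwell→Ivy→Vale→Milton: 22+13+25+15+19 = 94
Milton→North→Orwell→Vale→Ivy→Milton: 22+13+10+15+16 = 76
Milton→North→Ivy→Orwell→Vale→Milton: 22+18+25+10+19 = 94
Milton→North→Ivy→Vale→Orwell→Milton: 22+18+15+10+9 = 74
Milton→North→Vale→Orwell→Ivy→Milton: 22+3+10+25+16 = 76
Milton→North→Vale→Ivy→Orwell→Milton: 22+3+15+25+9 = 74
Milton→Orwell→North→Ivy→Vale→Milton: 9+13+18+15+19 = 74
Milton→Orwell→North→Vale→Ivy→Milton: 9+13+3+15+16 = 56
Milton→Orwell→Ivy→North→Vale→Milton: 9+25+18+3+19 = 74
Milton→Orwell→Vale→North→Ivy→Milton: 9+10+3+18+16 = 56
Milton→Ivy→North→Orwell→Vale→Milton: 16+18+13+10+19 = 76
Milton→Ivy→Orwell→North→Vale→Milton: 16+25+13+3+19 = 76
The minimum is 56.
One optimal route: Milton → Orwell → North → Vale → Ivy → Milton (or its reverse).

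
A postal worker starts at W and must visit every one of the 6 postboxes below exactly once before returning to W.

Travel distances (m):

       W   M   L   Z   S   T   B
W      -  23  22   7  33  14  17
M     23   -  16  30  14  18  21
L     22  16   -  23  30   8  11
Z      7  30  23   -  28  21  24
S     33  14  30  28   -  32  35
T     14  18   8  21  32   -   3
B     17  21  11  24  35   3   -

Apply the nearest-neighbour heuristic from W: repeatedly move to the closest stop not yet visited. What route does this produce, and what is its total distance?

Nearest-neighbour total = 105 m; route W → Z → T → B → L → M → S → W.

W → [Z:7 / T:14 / B:17 / L:22 / M:23 / S:33] → Z (7)
Z → [T:21 / L:23 / B:24 / S:28 / M:30] → T (21)
T → [B:3 / L:8 / M:18 / S:32] → B (3)
B → [L:11 / M:21 / S:35] → L (11)
L → [M:16 / S:30] → M (16)
M → [S:14] → S (14)
Return S→W: 33.
Total = 7 + 21 + 3 + 11 + 16 + 14 + 33 = 105.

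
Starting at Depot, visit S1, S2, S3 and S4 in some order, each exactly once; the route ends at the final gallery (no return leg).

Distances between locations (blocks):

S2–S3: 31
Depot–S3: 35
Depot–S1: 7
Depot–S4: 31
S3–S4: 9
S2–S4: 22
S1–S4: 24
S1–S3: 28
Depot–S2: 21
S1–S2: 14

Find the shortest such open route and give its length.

There are 4! = 24 possible orderings.
Depot → S1 → S2 → S3 → S4: 7+14+31+9 = 61
Depot → S1 → S2 → S4 → S3: 7+14+22+9 = 52
Depot → S1 → S3 → S2 → S4: 7+28+31+22 = 88
Depot → S1 → S3 → S4 → S2: 7+28+9+22 = 66
Depot → S1 → S4 → S2 → S3: 7+24+22+31 = 84
Depot → S1 → S4 → S3 → S2: 7+24+9+31 = 71
Depot → S2 → S1 → S3 → S4: 21+14+28+9 = 72
Depot → S2 → S1 → S4 → S3: 21+14+24+9 = 68
Depot → S2 → S3 → S1 → S4: 21+31+28+24 = 104
Depot → S2 → S3 → S4 → S1: 21+31+9+24 = 85
Depot → S2 → S4 → S1 → S3: 21+22+24+28 = 95
Depot → S2 → S4 → S3 → S1: 21+22+9+28 = 80
Depot → S3 → S1 → S2 → S4: 35+28+14+22 = 99
Depot → S3 → S1 → S4 → S2: 35+28+24+22 = 109
… (10 more)
The minimum is 52.
One shortest path: Depot → S1 → S2 → S4 → S3.

Shortest open route: 52 blocks.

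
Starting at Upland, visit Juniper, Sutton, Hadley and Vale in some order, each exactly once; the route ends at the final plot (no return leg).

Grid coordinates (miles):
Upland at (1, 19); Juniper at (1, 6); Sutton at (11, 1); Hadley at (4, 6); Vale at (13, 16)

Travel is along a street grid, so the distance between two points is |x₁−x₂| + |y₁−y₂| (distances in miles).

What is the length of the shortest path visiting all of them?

There are 4! = 24 possible orderings.
Upland - Juniper - Sutton - Hadley - Vale: 13+15+12+19 = 59
Upland - Juniper - Sutton - Vale - Hadley: 13+15+17+19 = 64
Upland - Juniper - Hadley - Sutton - Vale: 13+3+12+17 = 45
Upland - Juniper - Hadley - Vale - Sutton: 13+3+19+17 = 52
Upland - Juniper - Vale - Sutton - Hadley: 13+22+17+12 = 64
Upland - Juniper - Vale - Hadley - Sutton: 13+22+19+12 = 66
Upland - Sutton - Juniper - Hadley - Vale: 28+15+3+19 = 65
Upland - Sutton - Juniper - Vale - Hadley: 28+15+22+19 = 84
Upland - Sutton - Hadley - Juniper - Vale: 28+12+3+22 = 65
Upland - Sutton - Hadley - Vale - Juniper: 28+12+19+22 = 81
Upland - Sutton - Vale - Juniper - Hadley: 28+17+22+3 = 70
Upland - Sutton - Vale - Hadley - Juniper: 28+17+19+3 = 67
Upland - Hadley - Juniper - Sutton - Vale: 16+3+15+17 = 51
Upland - Hadley - Juniper - Vale - Sutton: 16+3+22+17 = 58
… (10 more)
The minimum is 45.
One shortest path: Upland → Juniper → Hadley → Sutton → Vale.

Shortest open route: 45 miles.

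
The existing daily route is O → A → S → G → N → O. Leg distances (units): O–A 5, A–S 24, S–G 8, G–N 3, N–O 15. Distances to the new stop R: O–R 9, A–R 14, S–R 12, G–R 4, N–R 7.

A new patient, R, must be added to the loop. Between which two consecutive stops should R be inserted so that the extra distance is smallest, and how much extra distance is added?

+1 — insert R between N and O.

Insertion cost between consecutive stops i–j is d(i,R) + d(R,j) − d(i,j):
  between O and A: 9 + 14 − 5 = 18
  between A and S: 14 + 12 − 24 = 2
  between S and G: 12 + 4 − 8 = 8
  between G and N: 4 + 7 − 3 = 8
  between N and O: 7 + 9 − 15 = 1
Cheapest insertion is between N and O, adding 1.
New total = 55 + 1 = 56.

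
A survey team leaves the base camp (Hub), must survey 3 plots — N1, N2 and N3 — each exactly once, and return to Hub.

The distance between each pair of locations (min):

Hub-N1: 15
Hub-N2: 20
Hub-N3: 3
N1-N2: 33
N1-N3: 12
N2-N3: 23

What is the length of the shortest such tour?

There are 3 distinct closed tours to check (reversals are equivalent).
Hub→N1→N2→N3→Hub: 15+33+23+3 = 74
Hub→N1→N3→N2→Hub: 15+12+23+20 = 70
Hub→N2→N1→N3→Hub: 20+33+12+3 = 68
The minimum is 68.
One optimal route: Hub → N2 → N1 → N3 → Hub (or its reverse).

Shortest round trip = 68 min.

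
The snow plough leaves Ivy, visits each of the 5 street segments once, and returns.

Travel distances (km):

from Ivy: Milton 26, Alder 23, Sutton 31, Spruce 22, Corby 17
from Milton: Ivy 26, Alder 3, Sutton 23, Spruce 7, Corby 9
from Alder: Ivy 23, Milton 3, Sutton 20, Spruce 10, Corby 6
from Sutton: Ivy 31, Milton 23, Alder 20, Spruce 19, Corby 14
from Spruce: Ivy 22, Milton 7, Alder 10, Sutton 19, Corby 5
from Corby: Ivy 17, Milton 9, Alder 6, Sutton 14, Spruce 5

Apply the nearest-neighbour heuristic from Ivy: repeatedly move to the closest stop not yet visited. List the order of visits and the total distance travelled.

Ivy → [Corby:17 / Spruce:22 / Alder:23 / Milton:26 / Sutton:31] → Corby (17)
Corby → [Spruce:5 / Alder:6 / Milton:9 / Sutton:14] → Spruce (5)
Spruce → [Milton:7 / Alder:10 / Sutton:19] → Milton (7)
Milton → [Alder:3 / Sutton:23] → Alder (3)
Alder → [Sutton:20] → Sutton (20)
Return Sutton→Ivy: 31.
Total = 17 + 5 + 7 + 3 + 20 + 31 = 83.

Nearest-neighbour total = 83 km; route Ivy → Corby → Spruce → Milton → Alder → Sutton → Ivy.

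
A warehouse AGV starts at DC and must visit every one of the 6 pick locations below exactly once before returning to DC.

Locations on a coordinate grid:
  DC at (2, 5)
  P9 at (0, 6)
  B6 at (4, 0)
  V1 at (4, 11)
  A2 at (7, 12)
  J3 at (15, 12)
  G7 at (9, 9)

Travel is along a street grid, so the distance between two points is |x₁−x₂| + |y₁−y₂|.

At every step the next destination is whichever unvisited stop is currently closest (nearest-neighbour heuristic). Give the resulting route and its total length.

60 along DC → P9 → V1 → A2 → G7 → J3 → B6 → DC.

DC → [P9:3 / B6:7 / V1:8 / G7:11 / A2:12 / J3:20] → P9 (3)
P9 → [V1:9 / B6:10 / G7:12 / A2:13 / J3:21] → V1 (9)
V1 → [A2:4 / G7:7 / B6:11 / J3:12] → A2 (4)
A2 → [G7:5 / J3:8 / B6:15] → G7 (5)
G7 → [J3:9 / B6:14] → J3 (9)
J3 → [B6:23] → B6 (23)
Return B6→DC: 7.
Total = 3 + 9 + 4 + 5 + 9 + 23 + 7 = 60.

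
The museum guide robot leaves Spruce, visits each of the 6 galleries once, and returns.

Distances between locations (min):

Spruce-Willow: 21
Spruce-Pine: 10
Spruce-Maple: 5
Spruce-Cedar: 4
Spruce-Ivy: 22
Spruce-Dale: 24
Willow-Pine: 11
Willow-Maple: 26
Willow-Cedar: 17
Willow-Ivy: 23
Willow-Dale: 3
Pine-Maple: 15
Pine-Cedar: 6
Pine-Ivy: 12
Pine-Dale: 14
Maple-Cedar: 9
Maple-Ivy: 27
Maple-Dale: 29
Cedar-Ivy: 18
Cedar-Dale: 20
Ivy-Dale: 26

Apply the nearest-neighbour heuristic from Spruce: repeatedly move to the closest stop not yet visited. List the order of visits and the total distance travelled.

Nearest-neighbour total = 82 min; route Spruce → Cedar → Pine → Willow → Dale → Ivy → Maple → Spruce.

At Spruce the remaining stops are Cedar 4, Maple 5, Pine 10, Willow 21, Ivy 22, Dale 24; go to Cedar.
At Cedar the remaining stops are Pine 6, Maple 9, Willow 17, Ivy 18, Dale 20; go to Pine.
At Pine the remaining stops are Willow 11, Ivy 12, Dale 14, Maple 15; go to Willow.
At Willow the remaining stops are Dale 3, Ivy 23, Maple 26; go to Dale.
At Dale the remaining stops are Ivy 26, Maple 29; go to Ivy.
At Ivy the remaining stops are Maple 27; go to Maple.
Return Maple→Spruce: 5.
Total = 4 + 6 + 11 + 3 + 26 + 27 + 5 = 82.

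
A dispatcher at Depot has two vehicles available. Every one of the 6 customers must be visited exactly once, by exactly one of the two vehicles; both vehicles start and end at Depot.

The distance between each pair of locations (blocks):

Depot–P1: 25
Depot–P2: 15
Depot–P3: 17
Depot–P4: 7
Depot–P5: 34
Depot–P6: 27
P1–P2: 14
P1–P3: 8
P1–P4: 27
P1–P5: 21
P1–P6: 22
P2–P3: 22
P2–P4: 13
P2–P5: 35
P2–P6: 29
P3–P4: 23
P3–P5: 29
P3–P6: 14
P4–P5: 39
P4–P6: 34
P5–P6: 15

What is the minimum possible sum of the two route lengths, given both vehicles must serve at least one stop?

There are 2^5 − 1 = 31 ways to divide the 6 stops into two non-empty groups. For each, the best each vehicle can do is its own shortest tour through its group:
  {P1} + {P2, P3, P4, P5, P6}: 50 + 101 = 151
  {P2} + {P1, P3, P4, P5, P6}: 30 + 101 = 131
  {P1, P2} + {P3, P4, P5, P6}: 54 + 92 = 146
  {P3} + {P1, P2, P4, P5, P6}: 34 + 97 = 131
  {P1, P3} + {P2, P4, P5, P6}: 50 + 97 = 147
  {P2, P3} + {P1, P4, P5, P6}: 54 + 97 = 151
  … (31 splits in total)
  {P4} + {P1, P2, P3, P5, P6}: 14 + 96 = 110  ← best
Best: vehicle 1 Depot → P4 → Depot = 14; vehicle 2 Depot → P2 → P1 → P5 → P6 → P3 → Depot = 96; combined 110.

Minimum combined distance: 110 blocks.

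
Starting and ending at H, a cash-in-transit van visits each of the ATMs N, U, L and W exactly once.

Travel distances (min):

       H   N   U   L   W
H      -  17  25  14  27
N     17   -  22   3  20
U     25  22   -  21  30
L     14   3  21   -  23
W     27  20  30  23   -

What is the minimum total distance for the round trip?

There are 12 distinct closed tours to check (reversals are equivalent).
H → N → U → L → W → H: 17+22+21+23+27 = 110
H → N → U → W → L → H: 17+22+30+23+14 = 106
H → N → L → U → W → H: 17+3+21+30+27 = 98
H → N → L → W → U → H: 17+3+23+30+25 = 98
H → N → W → U → L → H: 17+20+30+21+14 = 102
H → N → W → L → U → H: 17+20+23+21+25 = 106
H → U → N → L → W → H: 25+22+3+23+27 = 100
H → U → N → W → L → H: 25+22+20+23+14 = 104
H → U → L → N → W → H: 25+21+3+20+27 = 96
H → U → W → N → L → H: 25+30+20+3+14 = 92
H → L → N → U → W → H: 14+3+22+30+27 = 96
H → L → U → N → W → H: 14+21+22+20+27 = 104
The minimum is 92.
One optimal route: H → U → W → N → L → H (or its reverse).

Shortest round trip = 92 min.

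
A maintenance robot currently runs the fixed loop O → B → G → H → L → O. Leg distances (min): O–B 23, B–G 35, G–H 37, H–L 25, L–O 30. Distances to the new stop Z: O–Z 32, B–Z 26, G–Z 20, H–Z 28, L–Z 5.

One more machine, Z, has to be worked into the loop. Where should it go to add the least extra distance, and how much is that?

+7 min — insert Z between L and O.

Insertion cost between consecutive stops i–j is d(i,Z) + d(Z,j) − d(i,j):
  between O and B: 32 + 26 − 23 = 35
  between B and G: 26 + 20 − 35 = 11
  between G and H: 20 + 28 − 37 = 11
  between H and L: 28 + 5 − 25 = 8
  between L and O: 5 + 32 − 30 = 7
Cheapest insertion is between L and O, adding 7.
New total = 150 + 7 = 157.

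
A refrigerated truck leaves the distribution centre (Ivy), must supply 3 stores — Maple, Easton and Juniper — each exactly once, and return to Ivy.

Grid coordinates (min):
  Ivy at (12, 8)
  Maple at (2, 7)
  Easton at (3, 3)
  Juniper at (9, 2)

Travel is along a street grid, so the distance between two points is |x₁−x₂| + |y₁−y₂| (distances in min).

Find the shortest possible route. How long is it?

Ivy - Maple - Easton - Juniper - Ivy: 11+5+7+9 = 32
Ivy - Maple - Juniper - Easton - Ivy: 11+12+7+14 = 44
Ivy - Easton - Maple - Juniper - Ivy: 14+5+12+9 = 40
The minimum is 32.
One optimal route: Ivy → Maple → Easton → Juniper → Ivy (or its reverse).

Shortest round trip = 32 min.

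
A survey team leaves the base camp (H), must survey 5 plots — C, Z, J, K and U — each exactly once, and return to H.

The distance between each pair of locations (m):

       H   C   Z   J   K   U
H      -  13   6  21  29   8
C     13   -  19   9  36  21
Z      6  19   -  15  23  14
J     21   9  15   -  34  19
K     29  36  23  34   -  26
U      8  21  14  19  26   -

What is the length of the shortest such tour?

Minimum total distance: 94 m.

With 5 stops there are 5!/2 = 60 distinct round trips (a route and its reverse cost the same).
H→C→Z→J→K→U→H: 13+19+15+34+26+8 = 115
H→C→Z→J→U→K→H: 13+19+15+19+26+29 = 121
H→C→Z→K→J→U→H: 13+19+23+34+19+8 = 116
H→C→Z→K→U→J→H: 13+19+23+26+19+21 = 121
H→C→Z→U→J→K→H: 13+19+14+19+34+29 = 128
H→C→Z→U→K→J→H: 13+19+14+26+34+21 = 127
H→C→J→Z→K→U→H: 13+9+15+23+26+8 = 94
H→C→J→Z→U→K→H: 13+9+15+14+26+29 = 106
H→C→J→K→Z→U→H: 13+9+34+23+14+8 = 101
H→C→J→K→U→Z→H: 13+9+34+26+14+6 = 102
H→C→J→U→Z→K→H: 13+9+19+14+23+29 = 107
H→C→J→U→K→Z→H: 13+9+19+26+23+6 = 96
H→C→K→Z→J→U→H: 13+36+23+15+19+8 = 114
H→C→K→Z→U→J→H: 13+36+23+14+19+21 = 126
… (46 more)
The minimum is 94.
One optimal route: H → C → J → Z → K → U → H (or its reverse).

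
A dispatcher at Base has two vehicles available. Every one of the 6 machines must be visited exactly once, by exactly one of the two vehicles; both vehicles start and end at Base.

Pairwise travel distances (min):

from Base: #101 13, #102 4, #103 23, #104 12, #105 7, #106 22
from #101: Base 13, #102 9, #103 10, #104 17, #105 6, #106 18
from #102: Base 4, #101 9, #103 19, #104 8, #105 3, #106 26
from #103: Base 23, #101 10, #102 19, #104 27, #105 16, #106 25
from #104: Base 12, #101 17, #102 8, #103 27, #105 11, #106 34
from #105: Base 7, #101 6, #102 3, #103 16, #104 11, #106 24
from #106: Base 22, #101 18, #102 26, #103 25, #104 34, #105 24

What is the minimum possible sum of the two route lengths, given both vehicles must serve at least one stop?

Check every non-empty split of the stops between the two vehicles; for each half take its own optimal tour:
  {#101} + {#102, #103, #104, #105, #106}: 26 + 86 = 112
  {#102} + {#101, #103, #104, #105, #106}: 8 + 86 = 94
  {#101, #102} + {#103, #104, #105, #106}: 26 + 86 = 112
  {#103} + {#101, #102, #104, #105, #106}: 46 + 69 = 115
  {#101, #103} + {#102, #104, #105, #106}: 46 + 69 = 115
  {#102, #103} + {#101, #104, #105, #106}: 46 + 69 = 115
  … (31 splits in total)
Best: vehicle 1 Base → #102 → Base = 8; vehicle 2 Base → #104 → #105 → #101 → #103 → #106 → Base = 86; combined 94.

94 min — the smallest possible combined total.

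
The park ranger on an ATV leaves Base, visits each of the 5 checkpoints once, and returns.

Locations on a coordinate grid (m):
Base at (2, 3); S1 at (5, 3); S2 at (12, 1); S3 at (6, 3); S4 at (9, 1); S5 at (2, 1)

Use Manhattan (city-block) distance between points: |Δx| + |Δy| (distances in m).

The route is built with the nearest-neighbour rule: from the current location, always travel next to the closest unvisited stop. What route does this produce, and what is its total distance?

At Base the remaining stops are S5 2, S1 3, S3 4, S4 9, S2 12; go to S5.
At S5 the remaining stops are S1 5, S3 6, S4 7, S2 10; go to S1.
At S1 the remaining stops are S3 1, S4 6, S2 9; go to S3.
At S3 the remaining stops are S4 5, S2 8; go to S4.
At S4 the remaining stops are S2 3; go to S2.
Return S2→Base: 12.
Total = 2 + 5 + 1 + 5 + 3 + 12 = 28.

Nearest-neighbour total = 28 m; route Base → S5 → S1 → S3 → S4 → S2 → Base.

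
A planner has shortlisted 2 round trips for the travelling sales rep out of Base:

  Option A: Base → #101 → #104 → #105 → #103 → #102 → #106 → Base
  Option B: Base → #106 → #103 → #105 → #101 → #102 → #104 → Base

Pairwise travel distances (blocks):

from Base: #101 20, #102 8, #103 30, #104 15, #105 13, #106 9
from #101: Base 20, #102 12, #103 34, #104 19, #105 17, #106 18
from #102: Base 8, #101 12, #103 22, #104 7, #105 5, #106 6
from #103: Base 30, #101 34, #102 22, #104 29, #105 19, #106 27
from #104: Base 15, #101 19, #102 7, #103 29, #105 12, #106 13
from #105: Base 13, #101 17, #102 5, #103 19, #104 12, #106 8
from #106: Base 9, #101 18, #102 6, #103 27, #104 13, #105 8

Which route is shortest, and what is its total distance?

Option A: 20 + 19 + 12 + 19 + 22 + 6 + 9 = 107
Option B: 9 + 27 + 19 + 17 + 12 + 7 + 15 = 106

Shortest is Option B, total 106 blocks.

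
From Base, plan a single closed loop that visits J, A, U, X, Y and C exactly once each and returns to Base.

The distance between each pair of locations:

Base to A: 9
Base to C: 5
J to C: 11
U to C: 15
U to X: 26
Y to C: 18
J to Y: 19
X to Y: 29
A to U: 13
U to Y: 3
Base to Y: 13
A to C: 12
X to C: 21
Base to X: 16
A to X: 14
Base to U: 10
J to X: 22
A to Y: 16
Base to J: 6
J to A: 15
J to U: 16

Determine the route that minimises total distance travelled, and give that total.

With 6 stops there are 6!/2 = 360 distinct round trips (a route and its reverse cost the same).
Base-J-A-U-X-Y-C-Base: 6+15+13+26+29+18+5 = 112
Base-J-A-U-X-C-Y-Base: 6+15+13+26+21+18+13 = 112
Base-J-A-U-Y-X-C-Base: 6+15+13+3+29+21+5 = 92
Base-J-A-U-Y-C-X-Base: 6+15+13+3+18+21+16 = 92
Base-J-A-U-C-X-Y-Base: 6+15+13+15+21+29+13 = 112
Base-J-A-U-C-Y-X-Base: 6+15+13+15+18+29+16 = 112
Base-J-A-X-U-Y-C-Base: 6+15+14+26+3+18+5 = 87
Base-J-A-X-U-C-Y-Base: 6+15+14+26+15+18+13 = 107
… (352 more)
Base-J-U-Y-A-X-C-Base: 6+16+3+16+14+21+5 = 81  ← best
The minimum is 81.
One optimal route: Base → J → U → Y → A → X → C → Base (or its reverse).

Shortest round trip = 81.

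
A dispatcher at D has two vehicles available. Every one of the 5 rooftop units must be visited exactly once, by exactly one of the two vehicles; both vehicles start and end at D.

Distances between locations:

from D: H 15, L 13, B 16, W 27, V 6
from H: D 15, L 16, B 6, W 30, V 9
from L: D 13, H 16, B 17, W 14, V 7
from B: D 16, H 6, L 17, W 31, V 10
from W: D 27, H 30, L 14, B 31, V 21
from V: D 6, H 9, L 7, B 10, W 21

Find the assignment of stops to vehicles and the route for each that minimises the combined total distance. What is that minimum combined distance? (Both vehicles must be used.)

91 — the smallest possible combined total.

There are 2^4 − 1 = 15 ways to divide the 5 stops into two non-empty groups. For each, the best each vehicle can do is its own shortest tour through its group:
  {H} + {L, B, W, V}: 30 + 74 = 104
  {L} + {H, B, W, V}: 26 + 79 = 105
  {H, L} + {B, W, V}: 44 + 74 = 118
  {B} + {H, L, W, V}: 32 + 72 = 104
  {H, B} + {L, W, V}: 37 + 54 = 91
  {L, B} + {H, W, V}: 46 + 72 = 118
  … (15 splits in total)
Best: vehicle 1 D → H → B → D = 37; vehicle 2 D → L → W → V → D = 54; combined 91.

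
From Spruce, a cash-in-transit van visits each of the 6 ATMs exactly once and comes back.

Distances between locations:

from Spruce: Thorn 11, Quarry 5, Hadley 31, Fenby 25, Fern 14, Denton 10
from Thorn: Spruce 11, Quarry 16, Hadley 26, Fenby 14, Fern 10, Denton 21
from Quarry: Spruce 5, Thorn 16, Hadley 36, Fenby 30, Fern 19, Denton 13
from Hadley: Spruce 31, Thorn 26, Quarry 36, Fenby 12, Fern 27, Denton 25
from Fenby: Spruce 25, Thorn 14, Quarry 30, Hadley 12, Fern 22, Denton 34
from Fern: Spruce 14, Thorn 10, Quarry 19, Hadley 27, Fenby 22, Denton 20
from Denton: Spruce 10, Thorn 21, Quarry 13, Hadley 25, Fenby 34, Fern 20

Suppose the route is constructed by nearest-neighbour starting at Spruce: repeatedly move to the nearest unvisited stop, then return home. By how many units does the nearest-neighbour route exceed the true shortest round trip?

From Spruce: Quarry=5, Denton=10, Thorn=11, Fern=14, Fenby=25, Hadley=31 → choose Quarry (5).
From Quarry: Denton=13, Thorn=16, Fern=19, Fenby=30, Hadley=36 → choose Denton (13).
From Denton: Fern=20, Thorn=21, Hadley=25, Fenby=34 → choose Fern (20).
From Fern: Thorn=10, Fenby=22, Hadley=27 → choose Thorn (10).
From Thorn: Fenby=14, Hadley=26 → choose Fenby (14).
From Fenby: Hadley=12 → choose Hadley (12).
NN route Spruce → Quarry → Denton → Fern → Thorn → Fenby → Hadley → Spruce costs 105.
Optimal: Spruce → Quarry → Denton → Hadley → Fenby → Thorn → Fern → Spruce costs 93 (by enumerating all 360 distinct tours).
Excess = 105 − 93 = 12.

Excess over optimum: 12.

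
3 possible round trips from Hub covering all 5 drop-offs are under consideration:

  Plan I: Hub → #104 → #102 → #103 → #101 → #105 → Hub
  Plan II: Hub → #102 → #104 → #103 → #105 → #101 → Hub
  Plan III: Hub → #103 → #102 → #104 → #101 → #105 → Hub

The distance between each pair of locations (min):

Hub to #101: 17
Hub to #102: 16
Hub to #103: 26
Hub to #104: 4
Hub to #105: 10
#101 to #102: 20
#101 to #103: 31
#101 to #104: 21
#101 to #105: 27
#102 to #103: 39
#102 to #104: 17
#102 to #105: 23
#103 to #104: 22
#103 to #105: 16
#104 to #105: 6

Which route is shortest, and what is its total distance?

Plan I: 4 + 17 + 39 + 31 + 27 + 10 = 128
Plan II: 16 + 17 + 22 + 16 + 27 + 17 = 115
Plan III: 26 + 39 + 17 + 21 + 27 + 10 = 140

115 min — Plan II is the shortest.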